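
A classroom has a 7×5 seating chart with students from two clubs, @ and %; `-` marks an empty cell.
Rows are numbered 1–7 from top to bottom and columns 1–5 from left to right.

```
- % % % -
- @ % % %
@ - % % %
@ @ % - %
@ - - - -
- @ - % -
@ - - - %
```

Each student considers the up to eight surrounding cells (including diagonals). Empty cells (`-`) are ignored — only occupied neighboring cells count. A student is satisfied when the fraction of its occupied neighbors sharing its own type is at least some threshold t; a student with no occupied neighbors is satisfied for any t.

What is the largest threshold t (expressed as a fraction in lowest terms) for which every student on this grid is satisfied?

(1,2)% 2/3
(1,3)% 4/5
(1,4)% 4/4
(2,2)@ 1/5
(2,3)% 6/7
(2,4)% 7/7
(2,5)% 4/4
(3,1)@ 3/3
(3,3)% 4/6
(3,4)% 7/7
(3,5)% 4/4
(4,1)@ 3/3
(4,2)@ 3/5
(4,3)% 2/3
(4,5)% 2/2
(5,1)@ 3/3
(6,2)@ 2/2
(6,4)% 1/1
(7,1)@ 1/1
(7,5)% 1/1
The smallest same-type fraction is 1/5 at (2,2), which reduces to 1/5. Any threshold above that leaves this student unsatisfied.

1/5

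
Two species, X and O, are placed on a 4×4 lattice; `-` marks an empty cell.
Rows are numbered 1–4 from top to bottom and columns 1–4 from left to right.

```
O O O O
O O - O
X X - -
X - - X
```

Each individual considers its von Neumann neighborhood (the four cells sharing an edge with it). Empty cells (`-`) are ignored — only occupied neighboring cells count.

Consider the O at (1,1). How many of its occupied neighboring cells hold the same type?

Occupied neighbors of (1,1): (2,1)=O, (1,2)=O.
Same type (O): 2 of 2.

2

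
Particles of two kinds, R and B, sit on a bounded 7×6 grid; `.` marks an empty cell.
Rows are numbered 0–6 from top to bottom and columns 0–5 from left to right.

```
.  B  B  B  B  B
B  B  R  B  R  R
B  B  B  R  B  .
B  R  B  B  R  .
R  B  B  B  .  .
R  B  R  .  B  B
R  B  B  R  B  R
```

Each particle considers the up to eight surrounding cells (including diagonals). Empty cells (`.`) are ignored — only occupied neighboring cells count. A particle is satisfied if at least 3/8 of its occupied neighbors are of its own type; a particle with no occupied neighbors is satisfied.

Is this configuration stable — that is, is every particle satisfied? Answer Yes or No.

No

(0,1)B 3/4 satisfied
(0,2)B 4/5 satisfied
(0,3)B 3/5 satisfied
(0,4)B 3/5 satisfied
(0,5)B 1/3 not
(1,0)B 4/4 satisfied
(1,1)B 6/7 satisfied
(1,2)R 1/8 not
(1,3)B 5/8 satisfied
(1,4)R 2/7 not
(1,5)R 1/4 not
(2,0)B 4/5 satisfied
(2,1)B 6/8 satisfied
(2,2)B 5/8 satisfied
(2,3)R 3/8 satisfied
(2,4)B 2/6 not
(3,0)B 3/5 satisfied
(3,1)R 1/8 not
(3,2)B 6/8 satisfied
(3,3)B 5/7 satisfied
(3,4)R 1/4 not
(4,0)R 2/5 satisfied
(4,1)B 4/8 satisfied
(4,2)B 5/7 satisfied
(4,3)B 4/6 satisfied
(5,0)R 2/5 satisfied
(5,1)B 4/8 satisfied
(5,2)R 1/7 not
(5,4)B 3/5 satisfied
(5,5)B 2/3 satisfied
(6,0)R 1/3 not
(6,1)B 2/5 satisfied
(6,2)B 2/4 satisfied
(6,3)R 1/4 not
(6,4)B 2/4 satisfied
(6,5)R 0/3 not
For instance (0,5) has only 1/3 same-type neighbors, below 3/8.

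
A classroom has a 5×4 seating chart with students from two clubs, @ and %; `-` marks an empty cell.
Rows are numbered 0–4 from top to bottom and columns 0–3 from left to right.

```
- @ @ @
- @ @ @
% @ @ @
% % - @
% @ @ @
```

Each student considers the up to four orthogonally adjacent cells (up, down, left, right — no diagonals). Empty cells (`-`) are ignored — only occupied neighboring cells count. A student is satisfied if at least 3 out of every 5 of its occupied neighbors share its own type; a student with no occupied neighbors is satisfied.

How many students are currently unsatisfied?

Row 0: (0,1)@ 2/2 satisfied · (0,2)@ 3/3 satisfied · (0,3)@ 2/2 satisfied
Row 1: (1,1)@ 3/3 satisfied · (1,2)@ 4/4 satisfied · (1,3)@ 3/3 satisfied
Row 2: (2,0)% 1/2 not · (2,1)@ 2/4 not · (2,2)@ 3/3 satisfied · (2,3)@ 3/3 satisfied
Row 3: (3,0)% 3/3 satisfied · (3,1)% 1/3 not · (3,3)@ 2/2 satisfied
Row 4: (4,0)% 1/2 not · (4,1)@ 1/3 not · (4,2)@ 2/2 satisfied · (4,3)@ 2/2 satisfied
Unsatisfied: (2,0), (2,1), (3,1), (4,0), (4,1) — 5 in total.

5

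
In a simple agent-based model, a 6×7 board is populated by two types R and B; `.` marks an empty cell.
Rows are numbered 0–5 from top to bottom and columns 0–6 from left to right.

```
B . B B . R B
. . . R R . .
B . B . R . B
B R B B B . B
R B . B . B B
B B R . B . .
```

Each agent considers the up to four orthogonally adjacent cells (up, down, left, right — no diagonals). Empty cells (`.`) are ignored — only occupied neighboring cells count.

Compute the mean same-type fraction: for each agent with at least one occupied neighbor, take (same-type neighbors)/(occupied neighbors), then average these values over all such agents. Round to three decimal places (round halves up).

0.604

(0,0)B — no occupied neighbors
(0,2)B 1/1
(0,3)B 1/2
(0,5)R 0/1
(0,6)B 0/1
(1,3)R 1/2
(1,4)R 2/2
(2,0)B 1/1
(2,2)B 1/1
(2,4)R 1/2
(2,6)B 1/1
(3,0)B 1/3
(3,1)R 0/3
(3,2)B 2/3
(3,3)B 3/3
(3,4)B 1/2
(3,6)B 2/2
(4,0)R 0/3
(4,1)B 1/3
(4,3)B 1/1
(4,5)B 1/1
(4,6)B 2/2
(5,0)B 1/2
(5,1)B 2/3
(5,2)R 0/1
(5,4)B — no occupied neighbors
Sum over 24 agents: 1/1 + 1/2 + 0/1 + 0/1 + 1/2 + 2/2 + 1/1 + 1/1 + 1/2 + 1/1 + 1/3 + 0/3 + 2/3 + 3/3 + 1/2 + 2/2 + 0/3 + 1/3 + 1/1 + 1/1 + 2/2 + 1/2 + 2/3 + 0/1 = 29/2; mean = 29/2 ÷ 24 = 29/48 = 0.604166… → 0.604.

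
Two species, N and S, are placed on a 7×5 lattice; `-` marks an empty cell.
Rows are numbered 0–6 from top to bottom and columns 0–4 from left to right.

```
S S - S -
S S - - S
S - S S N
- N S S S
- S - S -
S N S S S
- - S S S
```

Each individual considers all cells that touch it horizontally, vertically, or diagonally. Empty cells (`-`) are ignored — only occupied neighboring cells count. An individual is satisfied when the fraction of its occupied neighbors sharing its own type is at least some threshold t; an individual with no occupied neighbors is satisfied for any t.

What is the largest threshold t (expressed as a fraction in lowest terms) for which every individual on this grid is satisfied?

(0,0)S 3/3
(0,1)S 3/3
(0,3)S 1/1
(1,0)S 4/4
(1,1)S 5/5
(1,4)S 2/3
(2,0)S 2/3
(2,2)S 4/5
(2,3)S 5/6
(2,4)N 0/4
(3,1)N 0/4
(3,2)S 5/6
(3,3)S 5/6
(3,4)S 3/4
(4,1)S 3/5
(4,3)S 6/6
(5,0)S 1/2
(5,1)N 0/4
(5,2)S 5/6
(5,3)S 6/6
(5,4)S 4/4
(6,2)S 3/4
(6,3)S 5/5
(6,4)S 3/3
The smallest same-type fraction is 0/4 at (2,4), which reduces to 0/1. Any threshold above that leaves this individual unsatisfied.

0/1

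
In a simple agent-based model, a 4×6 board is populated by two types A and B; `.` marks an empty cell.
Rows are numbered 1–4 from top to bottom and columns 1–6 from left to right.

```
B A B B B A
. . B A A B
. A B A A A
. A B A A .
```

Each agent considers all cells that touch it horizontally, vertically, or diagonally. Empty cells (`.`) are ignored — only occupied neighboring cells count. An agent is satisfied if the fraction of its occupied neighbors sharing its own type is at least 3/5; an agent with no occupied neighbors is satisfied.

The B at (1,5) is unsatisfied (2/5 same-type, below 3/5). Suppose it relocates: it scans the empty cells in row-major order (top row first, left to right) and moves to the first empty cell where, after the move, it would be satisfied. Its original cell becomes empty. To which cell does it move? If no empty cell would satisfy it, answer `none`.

Vacating (1,5). Empty cells in order:
  (2,1): 1/3 same-type → still unsatisfied.
  (2,2): 4/6 same-type → satisfied — stop here.

(2,2)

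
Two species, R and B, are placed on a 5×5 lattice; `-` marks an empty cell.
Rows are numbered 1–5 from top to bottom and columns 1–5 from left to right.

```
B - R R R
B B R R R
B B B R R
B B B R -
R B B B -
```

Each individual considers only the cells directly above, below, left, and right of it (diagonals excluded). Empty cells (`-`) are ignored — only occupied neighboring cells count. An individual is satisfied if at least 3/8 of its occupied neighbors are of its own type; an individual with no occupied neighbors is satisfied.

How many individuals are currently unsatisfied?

(1,1)B 1/1 ok
(1,3)R 2/2 ok
(1,4)R 3/3 ok
(1,5)R 2/2 ok
(2,1)B 3/3 ok
(2,2)B 2/3 ok
(2,3)R 2/4 ok
(2,4)R 4/4 ok
(2,5)R 3/3 ok
(3,1)B 3/3 ok
(3,2)B 4/4 ok
(3,3)B 2/4 ok
(3,4)R 3/4 ok
(3,5)R 2/2 ok
(4,1)B 2/3 ok
(4,2)B 4/4 ok
(4,3)B 3/4 ok
(4,4)R 1/3 unhappy
(5,1)R 0/2 unhappy
(5,2)B 2/3 ok
(5,3)B 3/3 ok
(5,4)B 1/2 ok
Unsatisfied: (4,4), (5,1) — 2 in total.

2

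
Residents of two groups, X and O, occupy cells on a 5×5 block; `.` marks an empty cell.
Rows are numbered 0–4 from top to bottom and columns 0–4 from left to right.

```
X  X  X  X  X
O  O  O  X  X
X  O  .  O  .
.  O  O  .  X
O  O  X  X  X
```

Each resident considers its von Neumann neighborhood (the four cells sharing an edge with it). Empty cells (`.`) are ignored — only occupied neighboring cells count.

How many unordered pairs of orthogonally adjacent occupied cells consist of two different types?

Scan each occupied cell's neighbors to the right and below so each pair is counted once.
From row 0: 3 unlike of 9 pairs (running 3/9).
From row 1: 3 unlike of 7 pairs (running 6/16).
From row 2: 1 unlike of 2 pairs (running 7/18).
From row 3: 1 unlike of 4 pairs (running 8/22).
From row 4: 1 unlike of 4 pairs (running 9/26).
Total adjacent occupied pairs: 26; unlike-type pairs: 9.

9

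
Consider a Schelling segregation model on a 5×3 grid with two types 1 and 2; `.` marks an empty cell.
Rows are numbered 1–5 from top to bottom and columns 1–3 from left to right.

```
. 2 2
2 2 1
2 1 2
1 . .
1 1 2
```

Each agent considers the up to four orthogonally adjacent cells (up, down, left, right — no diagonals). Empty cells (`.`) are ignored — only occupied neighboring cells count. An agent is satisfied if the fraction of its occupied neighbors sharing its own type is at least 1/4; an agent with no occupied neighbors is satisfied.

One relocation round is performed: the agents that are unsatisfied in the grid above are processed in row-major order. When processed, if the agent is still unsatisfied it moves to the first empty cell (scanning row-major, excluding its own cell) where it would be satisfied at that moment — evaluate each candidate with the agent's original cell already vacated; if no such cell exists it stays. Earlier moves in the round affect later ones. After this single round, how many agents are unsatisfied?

Initially unsatisfied (in order): (2,3), (3,2), (3,3), (5,3).
  (2,3) → (4,2).
  (3,2): now satisfied by earlier moves; stays.
  (3,3) → (1,1).
  (5,3) → (2,3).
Resulting grid:
2 2 2
2 2 2
2 1 .
1 1 .
1 1 .
All satisfied now.

0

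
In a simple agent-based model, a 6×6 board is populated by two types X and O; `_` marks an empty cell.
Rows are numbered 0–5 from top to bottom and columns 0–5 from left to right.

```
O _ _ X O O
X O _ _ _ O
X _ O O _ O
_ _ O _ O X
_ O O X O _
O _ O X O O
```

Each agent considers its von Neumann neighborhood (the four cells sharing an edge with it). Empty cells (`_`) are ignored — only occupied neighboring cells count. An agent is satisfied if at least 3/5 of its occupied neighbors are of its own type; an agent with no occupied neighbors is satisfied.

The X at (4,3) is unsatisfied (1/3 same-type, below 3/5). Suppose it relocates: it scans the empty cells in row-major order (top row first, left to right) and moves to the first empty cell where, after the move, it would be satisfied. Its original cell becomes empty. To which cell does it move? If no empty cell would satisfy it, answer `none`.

Vacating (4,3). Empty cells in order:
  (0,1): 0/2 same-type → still unsatisfied.
  (0,2): 1/1 same-type → satisfied — stop here.

(0,2)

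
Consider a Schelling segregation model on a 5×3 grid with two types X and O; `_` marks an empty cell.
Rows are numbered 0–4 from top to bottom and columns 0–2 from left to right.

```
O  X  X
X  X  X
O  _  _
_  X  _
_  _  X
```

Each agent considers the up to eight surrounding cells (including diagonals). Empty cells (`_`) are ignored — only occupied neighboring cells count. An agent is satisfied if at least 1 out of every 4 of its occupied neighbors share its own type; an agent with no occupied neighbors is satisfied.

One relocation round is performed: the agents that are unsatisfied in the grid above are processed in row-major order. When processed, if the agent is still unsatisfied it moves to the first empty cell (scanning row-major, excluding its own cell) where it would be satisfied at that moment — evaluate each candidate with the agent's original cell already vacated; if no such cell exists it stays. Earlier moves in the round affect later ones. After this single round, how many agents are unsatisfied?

0

Initially unsatisfied (in order): (0,0), (2,0).
  (0,0) → (3,0).
  (2,0): now satisfied by earlier moves; stays.
Resulting grid:
_ X X
X X X
O _ _
O X _
_ _ X
All satisfied now.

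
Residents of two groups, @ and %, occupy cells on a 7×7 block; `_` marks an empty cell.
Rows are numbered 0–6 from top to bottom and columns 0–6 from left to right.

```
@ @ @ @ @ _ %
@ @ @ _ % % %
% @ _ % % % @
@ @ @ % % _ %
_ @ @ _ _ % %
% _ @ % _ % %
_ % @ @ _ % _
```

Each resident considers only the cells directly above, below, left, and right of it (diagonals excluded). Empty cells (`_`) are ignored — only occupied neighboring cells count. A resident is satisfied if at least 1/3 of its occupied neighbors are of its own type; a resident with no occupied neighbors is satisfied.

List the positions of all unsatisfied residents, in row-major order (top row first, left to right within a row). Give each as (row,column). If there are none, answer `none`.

Row 0: (0,0)@ 2/2 satisfied · (0,1)@ 3/3 satisfied · (0,2)@ 3/3 satisfied · (0,3)@ 2/2 satisfied · (0,4)@ 1/2 satisfied · (0,6)% 1/1 satisfied
Row 1: (1,0)@ 2/3 satisfied · (1,1)@ 4/4 satisfied · (1,2)@ 2/2 satisfied · (1,4)% 2/3 satisfied · (1,5)% 3/3 satisfied · (1,6)% 2/3 satisfied
Row 2: (2,0)% 0/3 not · (2,1)@ 2/3 satisfied · (2,3)% 2/2 satisfied · (2,4)% 4/4 satisfied · (2,5)% 2/3 satisfied · (2,6)@ 0/3 not
Row 3: (3,0)@ 1/2 satisfied · (3,1)@ 4/4 satisfied · (3,2)@ 2/3 satisfied · (3,3)% 2/3 satisfied · (3,4)% 2/2 satisfied · (3,6)% 1/2 satisfied
Row 4: (4,1)@ 2/2 satisfied · (4,2)@ 3/3 satisfied · (4,5)% 2/2 satisfied · (4,6)% 3/3 satisfied
Row 5: (5,0)% 0/0 satisfied · (5,2)@ 2/3 satisfied · (5,3)% 0/2 not · (5,5)% 3/3 satisfied · (5,6)% 2/2 satisfied
Row 6: (6,1)% 0/1 not · (6,2)@ 2/3 satisfied · (6,3)@ 1/2 satisfied · (6,5)% 1/1 satisfied

(2,0), (2,6), (5,3), (6,1)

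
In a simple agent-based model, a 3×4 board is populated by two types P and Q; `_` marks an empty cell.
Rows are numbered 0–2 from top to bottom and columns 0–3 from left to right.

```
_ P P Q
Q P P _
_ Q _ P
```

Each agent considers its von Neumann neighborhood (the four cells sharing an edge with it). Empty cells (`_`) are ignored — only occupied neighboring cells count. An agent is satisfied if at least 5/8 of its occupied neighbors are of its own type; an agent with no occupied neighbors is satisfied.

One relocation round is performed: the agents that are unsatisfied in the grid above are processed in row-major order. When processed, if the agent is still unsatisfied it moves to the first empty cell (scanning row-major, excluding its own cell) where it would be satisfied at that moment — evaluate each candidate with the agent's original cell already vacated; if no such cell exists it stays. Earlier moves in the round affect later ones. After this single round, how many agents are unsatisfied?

Initially unsatisfied (in order): (0,3), (1,0), (1,1), (2,1).
  (0,3) → (2,0).
  (1,0): no empty cell satisfies it; stays.
  (1,1) → (0,3).
  (2,1): now satisfied by earlier moves; stays.
Resulting grid:
_ P P P
Q _ P _
Q Q _ P
All satisfied now.

0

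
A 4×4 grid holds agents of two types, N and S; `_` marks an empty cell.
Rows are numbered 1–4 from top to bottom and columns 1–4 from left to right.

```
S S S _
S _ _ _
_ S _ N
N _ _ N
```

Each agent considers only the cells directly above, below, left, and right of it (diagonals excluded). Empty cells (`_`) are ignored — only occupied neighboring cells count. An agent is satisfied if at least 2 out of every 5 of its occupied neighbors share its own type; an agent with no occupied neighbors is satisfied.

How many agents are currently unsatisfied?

Row 1: (1,1)S 2/2 ok · (1,2)S 2/2 ok · (1,3)S 1/1 ok
Row 2: (2,1)S 1/1 ok
Row 3: (3,2)S 0/0 ok · (3,4)N 1/1 ok
Row 4: (4,1)N 0/0 ok · (4,4)N 1/1 ok
Every one meets the threshold.

0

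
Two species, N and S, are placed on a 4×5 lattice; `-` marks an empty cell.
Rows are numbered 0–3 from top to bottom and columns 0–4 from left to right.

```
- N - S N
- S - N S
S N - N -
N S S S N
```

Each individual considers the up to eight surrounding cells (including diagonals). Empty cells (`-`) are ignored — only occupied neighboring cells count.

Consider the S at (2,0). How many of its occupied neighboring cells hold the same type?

Occupied neighbors of (2,0): (1,1)=S, (2,1)=N, (3,0)=N, (3,1)=S.
Same type (S): 2 of 4.

2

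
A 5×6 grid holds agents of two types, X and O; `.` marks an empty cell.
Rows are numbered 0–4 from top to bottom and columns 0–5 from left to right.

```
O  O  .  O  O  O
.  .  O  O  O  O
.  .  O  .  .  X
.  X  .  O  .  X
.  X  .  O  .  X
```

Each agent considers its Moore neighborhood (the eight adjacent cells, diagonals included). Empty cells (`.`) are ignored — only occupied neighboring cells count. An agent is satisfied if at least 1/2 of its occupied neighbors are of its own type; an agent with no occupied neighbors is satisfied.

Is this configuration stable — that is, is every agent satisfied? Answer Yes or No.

(0,0)O 1/1 satisfied
(0,1)O 2/2 satisfied
(0,3)O 4/4 satisfied
(0,4)O 5/5 satisfied
(0,5)O 3/3 satisfied
(1,2)O 4/4 satisfied
(1,3)O 5/5 satisfied
(1,4)O 5/6 satisfied
(1,5)O 3/4 satisfied
(2,2)O 3/4 satisfied
(2,5)X 1/3 not
(3,1)X 1/2 satisfied
(3,3)O 2/2 satisfied
(3,5)X 2/2 satisfied
(4,1)X 1/1 satisfied
(4,3)O 1/1 satisfied
(4,5)X 1/1 satisfied
For instance (2,5) has only 1/3 same-type neighbors, below 1/2.

No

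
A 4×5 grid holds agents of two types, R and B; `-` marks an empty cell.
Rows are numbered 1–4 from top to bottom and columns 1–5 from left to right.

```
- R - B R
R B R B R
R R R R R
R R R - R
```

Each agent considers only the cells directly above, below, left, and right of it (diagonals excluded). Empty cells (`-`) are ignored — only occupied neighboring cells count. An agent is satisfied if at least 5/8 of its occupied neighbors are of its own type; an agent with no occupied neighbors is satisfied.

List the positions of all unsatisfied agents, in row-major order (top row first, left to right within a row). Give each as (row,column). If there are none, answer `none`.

(1,2)R 0/1 unhappy
(1,4)B 1/2 unhappy
(1,5)R 1/2 unhappy
(2,1)R 1/2 unhappy
(2,2)B 0/4 unhappy
(2,3)R 1/3 unhappy
(2,4)B 1/4 unhappy
(2,5)R 2/3 ok
(3,1)R 3/3 ok
(3,2)R 3/4 ok
(3,3)R 4/4 ok
(3,4)R 2/3 ok
(3,5)R 3/3 ok
(4,1)R 2/2 ok
(4,2)R 3/3 ok
(4,3)R 2/2 ok
(4,5)R 1/1 ok

(1,2), (1,4), (1,5), (2,1), (2,2), (2,3), (2,4)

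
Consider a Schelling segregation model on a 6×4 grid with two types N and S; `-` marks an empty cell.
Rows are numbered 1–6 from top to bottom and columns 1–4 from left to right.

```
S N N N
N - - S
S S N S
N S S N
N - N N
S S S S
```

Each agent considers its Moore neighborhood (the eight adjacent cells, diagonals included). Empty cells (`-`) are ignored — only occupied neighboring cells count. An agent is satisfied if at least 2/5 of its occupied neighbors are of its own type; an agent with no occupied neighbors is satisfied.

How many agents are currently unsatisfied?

Row 1: (1,1)S 0/2 ✗ · (1,2)N 2/3 ✓ · (1,3)N 2/3 ✓ · (1,4)N 1/2 ✓
Row 2: (2,1)N 1/4 ✗ · (2,4)S 1/4 ✗
Row 3: (3,1)S 2/4 ✓ · (3,2)S 3/6 ✓ · (3,3)N 1/6 ✗ · (3,4)S 2/4 ✓
Row 4: (4,1)N 1/4 ✗ · (4,2)S 3/7 ✓ · (4,3)S 3/7 ✓ · (4,4)N 3/5 ✓
Row 5: (5,1)N 1/4 ✗ · (5,3)N 2/7 ✗ · (5,4)N 2/5 ✓
Row 6: (6,1)S 1/2 ✓ · (6,2)S 2/4 ✓ · (6,3)S 2/4 ✓ · (6,4)S 1/3 ✗
Unsatisfied: (1,1), (2,1), (2,4), (3,3), (4,1), (5,1), (5,3), (6,4) — 8 in total.

8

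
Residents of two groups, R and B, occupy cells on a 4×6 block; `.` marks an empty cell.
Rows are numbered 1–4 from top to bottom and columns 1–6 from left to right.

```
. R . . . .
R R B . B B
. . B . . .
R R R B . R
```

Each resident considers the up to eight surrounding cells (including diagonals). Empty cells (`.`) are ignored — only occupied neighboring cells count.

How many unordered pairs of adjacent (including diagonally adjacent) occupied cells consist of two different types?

6

Scan each occupied cell's neighbors to the right and below (and the two forward diagonals) so each pair is counted once.
Row 1: R(1,2)–R(2,2)= R(1,2)–B(2,3)≠ R(1,2)–R(2,1)=  → 1/3 unlike.
Row 2: R(2,1)–R(2,2)= R(2,2)–B(2,3)≠ R(2,2)–B(3,3)≠ B(2,3)–B(3,3)= B(2,5)–B(2,6)=  → 2/5 unlike.
Row 3: B(3,3)–R(4,3)≠ B(3,3)–B(4,4)= B(3,3)–R(4,2)≠  → 2/3 unlike.
Row 4: R(4,1)–R(4,2)= R(4,2)–R(4,3)= R(4,3)–B(4,4)≠  → 1/3 unlike.
Total adjacent occupied pairs: 14; unlike-type pairs: 6.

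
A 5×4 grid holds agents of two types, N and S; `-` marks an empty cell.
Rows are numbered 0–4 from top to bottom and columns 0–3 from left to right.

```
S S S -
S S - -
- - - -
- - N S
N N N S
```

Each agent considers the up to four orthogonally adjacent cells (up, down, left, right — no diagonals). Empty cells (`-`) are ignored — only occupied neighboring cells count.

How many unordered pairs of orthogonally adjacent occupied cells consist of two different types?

2

Scan each occupied cell's neighbors to the right and below so each pair is counted once.
From row 0: 0 unlike of 4 pairs (running 0/4).
From row 1: 0 unlike of 1 pairs (running 0/5).
From row 3: 1 unlike of 3 pairs (running 1/8).
From row 4: 1 unlike of 3 pairs (running 2/11).
Total adjacent occupied pairs: 11; unlike-type pairs: 2.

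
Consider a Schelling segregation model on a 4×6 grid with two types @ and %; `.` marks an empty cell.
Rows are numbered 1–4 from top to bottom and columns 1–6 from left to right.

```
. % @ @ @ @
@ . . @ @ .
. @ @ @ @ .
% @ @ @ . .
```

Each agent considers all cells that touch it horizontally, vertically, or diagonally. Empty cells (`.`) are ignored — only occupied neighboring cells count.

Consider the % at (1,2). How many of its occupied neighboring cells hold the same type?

0

Occupied neighbors of (1,2): (1,3)=@, (2,1)=@.
Same type (%): 0 of 2.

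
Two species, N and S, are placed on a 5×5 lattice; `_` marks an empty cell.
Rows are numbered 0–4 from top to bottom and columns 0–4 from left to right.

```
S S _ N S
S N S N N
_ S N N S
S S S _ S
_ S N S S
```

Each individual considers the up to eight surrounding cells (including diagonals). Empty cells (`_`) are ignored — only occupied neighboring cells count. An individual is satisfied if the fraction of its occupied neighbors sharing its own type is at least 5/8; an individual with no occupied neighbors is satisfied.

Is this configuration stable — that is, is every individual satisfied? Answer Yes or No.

No

(0,0)S 2/3 ✓
(0,1)S 3/4 ✓
(0,3)N 2/4 ✗
(0,4)S 0/3 ✗
(1,0)S 3/4 ✓
(1,1)N 1/6 ✗
(1,2)S 2/7 ✗
(1,3)N 4/7 ✗
(1,4)N 3/5 ✗
(2,1)S 5/7 ✓
(2,2)N 3/7 ✗
(2,3)N 3/7 ✗
(2,4)S 1/4 ✗
(3,0)S 3/3 ✓
(3,1)S 4/6 ✓
(3,2)S 4/7 ✗
(3,4)S 3/4 ✓
(4,1)S 3/4 ✓
(4,2)N 0/4 ✗
(4,3)S 3/4 ✓
(4,4)S 2/2 ✓
For instance (0,3) has only 2/4 same-type neighbors, below 5/8.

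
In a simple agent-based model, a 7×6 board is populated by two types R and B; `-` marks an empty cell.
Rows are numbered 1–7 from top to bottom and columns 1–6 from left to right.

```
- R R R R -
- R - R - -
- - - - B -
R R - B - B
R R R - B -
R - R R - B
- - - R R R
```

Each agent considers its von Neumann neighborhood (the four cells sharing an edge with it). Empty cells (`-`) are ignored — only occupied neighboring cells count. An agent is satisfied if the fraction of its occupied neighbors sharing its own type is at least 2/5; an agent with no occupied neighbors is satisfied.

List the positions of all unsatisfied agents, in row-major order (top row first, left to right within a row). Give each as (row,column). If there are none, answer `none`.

Row 1: (1,2)R 2/2 ok · (1,3)R 2/2 ok · (1,4)R 3/3 ok · (1,5)R 1/1 ok
Row 2: (2,2)R 1/1 ok · (2,4)R 1/1 ok
Row 3: (3,5)B 0/0 ok
Row 4: (4,1)R 2/2 ok · (4,2)R 2/2 ok · (4,4)B 0/0 ok · (4,6)B 0/0 ok
Row 5: (5,1)R 3/3 ok · (5,2)R 3/3 ok · (5,3)R 2/2 ok · (5,5)B 0/0 ok
Row 6: (6,1)R 1/1 ok · (6,3)R 2/2 ok · (6,4)R 2/2 ok · (6,6)B 0/1 unhappy
Row 7: (7,4)R 2/2 ok · (7,5)R 2/2 ok · (7,6)R 1/2 ok

(6,6)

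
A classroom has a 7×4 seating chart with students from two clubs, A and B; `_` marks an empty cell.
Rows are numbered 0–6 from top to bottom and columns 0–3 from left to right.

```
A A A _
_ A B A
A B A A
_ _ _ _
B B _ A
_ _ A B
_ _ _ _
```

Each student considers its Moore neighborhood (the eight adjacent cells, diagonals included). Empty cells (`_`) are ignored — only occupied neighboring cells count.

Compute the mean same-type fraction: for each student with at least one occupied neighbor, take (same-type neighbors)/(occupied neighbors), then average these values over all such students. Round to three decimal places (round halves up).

(0,0)A 2/2
(0,1)A 3/4
(0,2)A 3/4
(1,1)A 5/7
(1,2)B 1/7
(1,3)A 3/4
(2,0)A 1/2
(2,1)B 1/4
(2,2)A 3/5
(2,3)A 2/3
(4,0)B 1/1
(4,1)B 1/2
(4,3)A 1/2
(5,2)A 1/3
(5,3)B 0/2
Sum over 15 students: 2/2 + 3/4 + 3/4 + 5/7 + 1/7 + 3/4 + 1/2 + 1/4 + 3/5 + 2/3 + 1/1 + 1/2 + 1/2 + 1/3 + 0/2 = 296/35; mean = 296/35 ÷ 15 = 296/525 = 0.563809… → 0.564.

0.564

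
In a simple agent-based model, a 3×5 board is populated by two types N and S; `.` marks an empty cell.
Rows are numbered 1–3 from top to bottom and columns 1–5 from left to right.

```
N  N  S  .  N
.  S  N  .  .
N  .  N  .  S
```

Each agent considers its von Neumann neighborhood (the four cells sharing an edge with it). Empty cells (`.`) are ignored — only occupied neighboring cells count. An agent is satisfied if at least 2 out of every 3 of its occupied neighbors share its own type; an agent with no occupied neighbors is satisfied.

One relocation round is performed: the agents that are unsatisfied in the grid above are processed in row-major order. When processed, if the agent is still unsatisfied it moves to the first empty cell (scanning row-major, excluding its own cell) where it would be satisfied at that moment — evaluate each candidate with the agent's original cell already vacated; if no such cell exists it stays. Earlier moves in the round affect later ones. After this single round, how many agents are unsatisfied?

Initially unsatisfied (in order): (1,2), (1,3), (2,2), (2,3).
  (1,2) → (2,1).
  (1,3): no empty cell satisfies it; stays.
  (2,2): no empty cell satisfies it; stays.
  (2,3) → (2,4).
Resulting grid:
N . S . N
N S . N .
N . N . S
Unsatisfied now: (2,2).

1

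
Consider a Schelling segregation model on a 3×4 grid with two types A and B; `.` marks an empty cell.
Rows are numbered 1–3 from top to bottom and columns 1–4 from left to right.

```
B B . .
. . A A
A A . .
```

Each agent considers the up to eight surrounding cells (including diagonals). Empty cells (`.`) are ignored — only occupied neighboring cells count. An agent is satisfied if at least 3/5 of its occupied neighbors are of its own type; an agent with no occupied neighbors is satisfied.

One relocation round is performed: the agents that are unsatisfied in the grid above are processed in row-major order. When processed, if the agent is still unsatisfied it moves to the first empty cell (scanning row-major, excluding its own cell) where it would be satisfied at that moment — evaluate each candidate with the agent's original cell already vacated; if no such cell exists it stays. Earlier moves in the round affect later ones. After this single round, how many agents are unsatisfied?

1

Initially unsatisfied (in order): (1,2).
  (1,2): no empty cell satisfies it; stays.
Resulting grid:
B B . .
. . A A
A A . .
Unsatisfied now: (1,2).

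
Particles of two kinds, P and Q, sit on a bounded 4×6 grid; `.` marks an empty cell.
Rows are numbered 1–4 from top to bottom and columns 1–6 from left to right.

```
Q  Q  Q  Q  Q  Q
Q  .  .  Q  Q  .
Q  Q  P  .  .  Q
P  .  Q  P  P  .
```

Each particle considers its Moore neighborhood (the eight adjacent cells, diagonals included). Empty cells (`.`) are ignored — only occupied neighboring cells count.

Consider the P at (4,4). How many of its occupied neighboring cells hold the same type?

Occupied neighbors of (4,4): (3,3)=P, (4,3)=Q, (4,5)=P.
Same type (P): 2 of 3.

2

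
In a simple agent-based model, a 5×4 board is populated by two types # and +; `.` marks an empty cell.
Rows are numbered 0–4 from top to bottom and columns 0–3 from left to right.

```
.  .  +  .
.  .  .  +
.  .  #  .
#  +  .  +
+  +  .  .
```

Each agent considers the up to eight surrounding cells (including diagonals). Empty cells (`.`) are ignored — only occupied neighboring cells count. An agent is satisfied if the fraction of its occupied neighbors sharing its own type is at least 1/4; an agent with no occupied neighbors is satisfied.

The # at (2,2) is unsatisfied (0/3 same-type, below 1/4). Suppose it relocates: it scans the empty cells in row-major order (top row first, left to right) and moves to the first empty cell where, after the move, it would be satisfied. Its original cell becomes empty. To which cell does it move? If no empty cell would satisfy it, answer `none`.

(0,0)

Vacating (2,2). Empty cells in order:
  (0,0): 0/0 same-type → satisfied — stop here.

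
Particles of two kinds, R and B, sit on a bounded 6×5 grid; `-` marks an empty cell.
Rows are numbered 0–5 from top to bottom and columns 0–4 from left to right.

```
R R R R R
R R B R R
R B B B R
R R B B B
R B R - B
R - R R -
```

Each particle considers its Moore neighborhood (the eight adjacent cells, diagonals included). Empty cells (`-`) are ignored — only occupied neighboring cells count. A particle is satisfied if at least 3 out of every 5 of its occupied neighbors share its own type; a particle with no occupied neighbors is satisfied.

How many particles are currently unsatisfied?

7

(0,0)R 3/3 ✓
(0,1)R 4/5 ✓
(0,2)R 4/5 ✓
(0,3)R 4/5 ✓
(0,4)R 3/3 ✓
(1,0)R 4/5 ✓
(1,1)R 5/8 ✓
(1,2)B 3/8 ✗
(1,3)R 5/8 ✓
(1,4)R 4/5 ✓
(2,0)R 4/5 ✓
(2,1)B 3/8 ✗
(2,2)B 5/8 ✓
(2,3)B 5/8 ✓
(2,4)R 2/5 ✗
(3,0)R 3/5 ✓
(3,1)R 4/8 ✗
(3,2)B 5/7 ✓
(3,3)B 5/7 ✓
(3,4)B 3/4 ✓
(4,0)R 3/4 ✓
(4,1)B 1/7 ✗
(4,2)R 3/6 ✗
(4,4)B 2/3 ✓
(5,0)R 1/2 ✗
(5,2)R 2/3 ✓
(5,3)R 2/3 ✓
Unsatisfied: (1,2), (2,1), (2,4), (3,1), (4,1), (4,2), (5,0) — 7 in total.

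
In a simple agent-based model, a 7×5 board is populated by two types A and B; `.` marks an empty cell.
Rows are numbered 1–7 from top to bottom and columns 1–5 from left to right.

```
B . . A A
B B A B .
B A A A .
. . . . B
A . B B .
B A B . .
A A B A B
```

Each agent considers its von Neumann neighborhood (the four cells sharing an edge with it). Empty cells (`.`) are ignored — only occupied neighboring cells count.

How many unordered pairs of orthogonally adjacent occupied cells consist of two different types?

13

Scan each occupied cell's neighbors to the right and below so each pair is counted once.
Row 1: B(1,1)–B(2,1)= A(1,4)–A(1,5)= A(1,4)–B(2,4)≠  → 1/3 unlike.
Row 2: B(2,1)–B(2,2)= B(2,1)–B(3,1)= B(2,2)–A(2,3)≠ B(2,2)–A(3,2)≠ A(2,3)–B(2,4)≠ A(2,3)–A(3,3)= B(2,4)–A(3,4)≠  → 4/7 unlike.
Row 3: B(3,1)–A(3,2)≠ A(3,2)–A(3,3)= A(3,3)–A(3,4)=  → 1/3 unlike.
Row 5: A(5,1)–B(6,1)≠ B(5,3)–B(5,4)= B(5,3)–B(6,3)=  → 1/3 unlike.
Row 6: B(6,1)–A(6,2)≠ B(6,1)–A(7,1)≠ A(6,2)–B(6,3)≠ A(6,2)–A(7,2)= B(6,3)–B(7,3)=  → 3/5 unlike.
Row 7: A(7,1)–A(7,2)= A(7,2)–B(7,3)≠ B(7,3)–A(7,4)≠ A(7,4)–B(7,5)≠  → 3/4 unlike.
Total adjacent occupied pairs: 25; unlike-type pairs: 13.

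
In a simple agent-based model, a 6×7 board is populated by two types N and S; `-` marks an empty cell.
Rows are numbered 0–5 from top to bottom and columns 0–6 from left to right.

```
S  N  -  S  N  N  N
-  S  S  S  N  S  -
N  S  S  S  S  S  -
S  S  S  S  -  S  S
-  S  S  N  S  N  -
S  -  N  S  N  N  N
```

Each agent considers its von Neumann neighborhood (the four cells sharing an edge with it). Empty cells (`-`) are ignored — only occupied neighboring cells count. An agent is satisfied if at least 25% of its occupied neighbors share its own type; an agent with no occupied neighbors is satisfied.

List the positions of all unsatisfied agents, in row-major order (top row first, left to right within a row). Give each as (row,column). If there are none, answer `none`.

Row 0: (0,0)S 0/1 unhappy · (0,1)N 0/2 unhappy · (0,3)S 1/2 ok · (0,4)N 2/3 ok · (0,5)N 2/3 ok · (0,6)N 1/1 ok
Row 1: (1,1)S 2/3 ok · (1,2)S 3/3 ok · (1,3)S 3/4 ok · (1,4)N 1/4 ok · (1,5)S 1/3 ok
Row 2: (2,0)N 0/2 unhappy · (2,1)S 3/4 ok · (2,2)S 4/4 ok · (2,3)S 4/4 ok · (2,4)S 2/3 ok · (2,5)S 3/3 ok
Row 3: (3,0)S 1/2 ok · (3,1)S 4/4 ok · (3,2)S 4/4 ok · (3,3)S 2/3 ok · (3,5)S 2/3 ok · (3,6)S 1/1 ok
Row 4: (4,1)S 2/2 ok · (4,2)S 2/4 ok · (4,3)N 0/4 unhappy · (4,4)S 0/3 unhappy · (4,5)N 1/3 ok
Row 5: (5,0)S 0/0 ok · (5,2)N 0/2 unhappy · (5,3)S 0/3 unhappy · (5,4)N 1/3 ok · (5,5)N 3/3 ok · (5,6)N 1/1 ok

(0,0), (0,1), (2,0), (4,3), (4,4), (5,2), (5,3)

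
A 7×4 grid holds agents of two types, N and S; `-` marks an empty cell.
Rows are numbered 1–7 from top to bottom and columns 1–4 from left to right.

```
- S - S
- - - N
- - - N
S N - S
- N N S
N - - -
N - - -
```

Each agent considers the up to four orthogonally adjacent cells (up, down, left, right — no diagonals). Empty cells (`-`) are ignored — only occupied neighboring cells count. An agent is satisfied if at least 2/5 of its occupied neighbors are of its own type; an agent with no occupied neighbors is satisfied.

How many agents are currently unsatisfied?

2

Row 1: (1,2)S 0/0 ✓ · (1,4)S 0/1 ✗
Row 2: (2,4)N 1/2 ✓
Row 3: (3,4)N 1/2 ✓
Row 4: (4,1)S 0/1 ✗ · (4,2)N 1/2 ✓ · (4,4)S 1/2 ✓
Row 5: (5,2)N 2/2 ✓ · (5,3)N 1/2 ✓ · (5,4)S 1/2 ✓
Row 6: (6,1)N 1/1 ✓
Row 7: (7,1)N 1/1 ✓
Unsatisfied: (1,4), (4,1) — 2 in total.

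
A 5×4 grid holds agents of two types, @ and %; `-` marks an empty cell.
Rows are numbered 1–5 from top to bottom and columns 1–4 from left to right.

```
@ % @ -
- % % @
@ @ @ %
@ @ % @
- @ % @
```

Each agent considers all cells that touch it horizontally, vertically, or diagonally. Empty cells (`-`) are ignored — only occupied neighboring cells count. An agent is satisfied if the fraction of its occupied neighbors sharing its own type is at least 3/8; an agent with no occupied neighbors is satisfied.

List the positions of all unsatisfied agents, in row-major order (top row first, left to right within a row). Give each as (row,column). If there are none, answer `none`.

(1,1), (1,3), (2,2), (4,3), (5,3), (5,4)

(1,1)@ 0/2 not
(1,2)% 2/4 satisfied
(1,3)@ 1/4 not
(2,2)% 2/7 not
(2,3)% 3/7 satisfied
(2,4)@ 2/4 satisfied
(3,1)@ 3/4 satisfied
(3,2)@ 4/7 satisfied
(3,3)@ 4/8 satisfied
(3,4)% 2/5 satisfied
(4,1)@ 4/4 satisfied
(4,2)@ 5/7 satisfied
(4,3)% 2/8 not
(4,4)@ 2/5 satisfied
(5,2)@ 2/4 satisfied
(5,3)% 1/5 not
(5,4)@ 1/3 not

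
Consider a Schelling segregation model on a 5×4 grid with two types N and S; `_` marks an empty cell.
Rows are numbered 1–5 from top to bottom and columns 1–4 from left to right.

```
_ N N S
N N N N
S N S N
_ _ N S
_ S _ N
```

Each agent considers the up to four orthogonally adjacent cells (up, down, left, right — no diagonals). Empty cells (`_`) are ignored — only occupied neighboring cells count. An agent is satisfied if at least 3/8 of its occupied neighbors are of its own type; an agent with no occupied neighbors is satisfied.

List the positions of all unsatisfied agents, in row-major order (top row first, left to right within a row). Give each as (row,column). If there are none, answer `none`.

Row 1: (1,2)N 2/2 ok · (1,3)N 2/3 ok · (1,4)S 0/2 unhappy
Row 2: (2,1)N 1/2 ok · (2,2)N 4/4 ok · (2,3)N 3/4 ok · (2,4)N 2/3 ok
Row 3: (3,1)S 0/2 unhappy · (3,2)N 1/3 unhappy · (3,3)S 0/4 unhappy · (3,4)N 1/3 unhappy
Row 4: (4,3)N 0/2 unhappy · (4,4)S 0/3 unhappy
Row 5: (5,2)S 0/0 ok · (5,4)N 0/1 unhappy

(1,4), (3,1), (3,2), (3,3), (3,4), (4,3), (4,4), (5,4)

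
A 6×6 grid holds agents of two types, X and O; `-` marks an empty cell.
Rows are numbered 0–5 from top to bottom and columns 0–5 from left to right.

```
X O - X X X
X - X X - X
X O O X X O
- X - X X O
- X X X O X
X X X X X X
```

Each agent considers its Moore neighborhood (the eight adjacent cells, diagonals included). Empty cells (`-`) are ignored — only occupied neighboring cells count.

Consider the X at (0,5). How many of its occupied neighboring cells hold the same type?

Occupied neighbors of (0,5): (0,4)=X, (1,5)=X.
Same type (X): 2 of 2.

2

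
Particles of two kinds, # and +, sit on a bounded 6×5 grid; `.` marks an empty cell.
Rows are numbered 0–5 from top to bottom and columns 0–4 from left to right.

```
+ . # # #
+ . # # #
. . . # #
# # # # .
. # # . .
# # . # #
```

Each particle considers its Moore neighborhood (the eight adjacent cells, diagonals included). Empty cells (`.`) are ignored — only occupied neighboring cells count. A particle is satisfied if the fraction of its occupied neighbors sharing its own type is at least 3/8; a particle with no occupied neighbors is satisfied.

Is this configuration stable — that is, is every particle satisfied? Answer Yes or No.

Yes

Row 0: (0,0)+ 1/1 ok · (0,2)# 3/3 ok · (0,3)# 5/5 ok · (0,4)# 3/3 ok
Row 1: (1,0)+ 1/1 ok · (1,2)# 4/4 ok · (1,3)# 7/7 ok · (1,4)# 5/5 ok
Row 2: (2,3)# 6/6 ok · (2,4)# 4/4 ok
Row 3: (3,0)# 2/2 ok · (3,1)# 4/4 ok · (3,2)# 5/5 ok · (3,3)# 4/4 ok
Row 4: (4,1)# 6/6 ok · (4,2)# 6/6 ok
Row 5: (5,0)# 2/2 ok · (5,1)# 3/3 ok · (5,3)# 2/2 ok · (5,4)# 1/1 ok
All meet the threshold, so the configuration is stable.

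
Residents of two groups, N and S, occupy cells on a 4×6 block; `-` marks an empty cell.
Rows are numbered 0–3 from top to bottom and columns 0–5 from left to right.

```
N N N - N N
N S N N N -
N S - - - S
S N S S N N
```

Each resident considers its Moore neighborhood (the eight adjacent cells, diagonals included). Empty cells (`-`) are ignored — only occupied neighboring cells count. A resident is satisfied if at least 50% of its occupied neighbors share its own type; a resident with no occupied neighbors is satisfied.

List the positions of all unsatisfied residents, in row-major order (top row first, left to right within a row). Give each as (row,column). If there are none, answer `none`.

(0,0)N 2/3 satisfied
(0,1)N 4/5 satisfied
(0,2)N 3/4 satisfied
(0,4)N 3/3 satisfied
(0,5)N 2/2 satisfied
(1,0)N 3/5 satisfied
(1,1)S 1/7 not
(1,2)N 3/5 satisfied
(1,3)N 4/4 satisfied
(1,4)N 3/4 satisfied
(2,0)N 2/5 not
(2,1)S 3/7 not
(2,5)S 0/3 not
(3,0)S 1/3 not
(3,1)N 1/4 not
(3,2)S 2/3 satisfied
(3,3)S 1/2 satisfied
(3,4)N 1/3 not
(3,5)N 1/2 satisfied

(1,1), (2,0), (2,1), (2,5), (3,0), (3,1), (3,4)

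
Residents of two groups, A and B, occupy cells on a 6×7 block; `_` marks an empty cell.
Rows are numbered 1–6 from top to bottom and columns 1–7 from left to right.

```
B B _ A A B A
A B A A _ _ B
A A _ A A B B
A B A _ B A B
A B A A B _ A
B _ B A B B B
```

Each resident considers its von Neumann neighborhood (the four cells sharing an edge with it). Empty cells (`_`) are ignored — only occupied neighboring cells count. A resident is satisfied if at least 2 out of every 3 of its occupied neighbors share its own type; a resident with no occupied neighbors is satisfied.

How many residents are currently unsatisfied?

24

Row 1: (1,1)B 1/2 ✗ · (1,2)B 2/2 ✓ · (1,4)A 2/2 ✓ · (1,5)A 1/2 ✗ · (1,6)B 0/2 ✗ · (1,7)A 0/2 ✗
Row 2: (2,1)A 1/3 ✗ · (2,2)B 1/4 ✗ · (2,3)A 1/2 ✗ · (2,4)A 3/3 ✓ · (2,7)B 1/2 ✗
Row 3: (3,1)A 3/3 ✓ · (3,2)A 1/3 ✗ · (3,4)A 2/2 ✓ · (3,5)A 1/3 ✗ · (3,6)B 1/3 ✗ · (3,7)B 3/3 ✓
Row 4: (4,1)A 2/3 ✓ · (4,2)B 1/4 ✗ · (4,3)A 1/2 ✗ · (4,5)B 1/3 ✗ · (4,6)A 0/3 ✗ · (4,7)B 1/3 ✗
Row 5: (5,1)A 1/3 ✗ · (5,2)B 1/3 ✗ · (5,3)A 2/4 ✗ · (5,4)A 2/3 ✓ · (5,5)B 2/3 ✓ · (5,7)A 0/2 ✗
Row 6: (6,1)B 0/1 ✗ · (6,3)B 0/2 ✗ · (6,4)A 1/3 ✗ · (6,5)B 2/3 ✓ · (6,6)B 2/2 ✓ · (6,7)B 1/2 ✗
Unsatisfied: (1,1), (1,5), (1,6), (1,7), (2,1), (2,2), (2,3), (2,7), (3,2), (3,5), (3,6), (4,2), (4,3), (4,5), (4,6), (4,7), (5,1), (5,2), (5,3), (5,7), (6,1), (6,3), (6,4), (6,7) — 24 in total.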